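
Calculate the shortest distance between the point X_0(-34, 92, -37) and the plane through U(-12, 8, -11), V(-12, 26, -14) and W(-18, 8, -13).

28/√41

UV = (0, 18, -3) and UW = (-6, 0, -2), so a normal is n = UV × UW = (-36, 18, 108).
n = (-36, 18, 108); n·P − (-612) = -504; |n| = 18√41; distance = 504/(18√41) = 28√41/41.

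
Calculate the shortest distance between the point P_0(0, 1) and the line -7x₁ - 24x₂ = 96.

24/5

The normal to the line is n = (-7, -24) with |n| = 25.
|n·P_0 − 96| = |-24 − 96| = 120, so the distance is 120/25 = 24/5.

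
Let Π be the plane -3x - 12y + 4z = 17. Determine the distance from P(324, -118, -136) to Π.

Normal vector n = (-3, -12, 4), and n·(324, -118, -136) - 17 = -117.
|n| = √(9 + 144 + 16) = 13, so the distance is |-117|/13 = 9.

9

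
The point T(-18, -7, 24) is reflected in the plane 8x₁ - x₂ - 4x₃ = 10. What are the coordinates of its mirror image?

With n = (8, -1, -4), the signed offset is (n·T − 10)/|n|² = -243/81 = -3.
T' = T − 2t·n = (-18, -7, 24) − (-6)·(8, -1, -4) = (30, -13, 0).

(30, -13, 0)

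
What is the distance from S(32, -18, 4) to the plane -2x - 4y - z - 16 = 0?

12/√21

n = (-2, -4, -1); n·P − 16 = -12; |n| = √21; distance = 12/√21.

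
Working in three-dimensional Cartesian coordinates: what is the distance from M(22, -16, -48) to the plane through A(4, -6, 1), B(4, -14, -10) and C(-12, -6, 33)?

AB = (0, -8, -11) and AC = (-16, 0, 32), so a normal is n = AB × AC = (-256, 176, -128).
Then n·(22, -16, -48) - (-2208) = -96.
|n| = √(65536 + 30976 + 16384) = 336, so the distance is |-96|/336 = 2/7.

2/7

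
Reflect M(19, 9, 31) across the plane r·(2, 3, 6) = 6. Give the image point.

n = (2, 3, 6), |n|² = 49, n·M − 6 = 245, so t = 245/49 = 5.
Foot F = M − 5·n = (9, -6, 1); the reflection is 2F − M = (-1, -21, -29).

(-1, -21, -29)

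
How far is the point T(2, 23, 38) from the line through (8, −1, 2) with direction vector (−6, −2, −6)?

6√34

Direction vector d = (−6, −2, −6).
AP = (−6, 24, 36); AP·d = -228, |AP|² = 1908, |d|² = 76.
distance² = |AP|² − (AP·d)²/|d|² = 1908 − 51984/76 = 1224, so the distance is 6√34.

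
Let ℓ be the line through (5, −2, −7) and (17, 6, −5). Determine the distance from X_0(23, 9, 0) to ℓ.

√17

A direction vector is d = (12, 8, 2).
AP = (18, 11, 7), and AP × d = (−34, 48, 12).
|AP × d|² = 3604 and |d|² = 212, so the distance is √(3604/212) = √17.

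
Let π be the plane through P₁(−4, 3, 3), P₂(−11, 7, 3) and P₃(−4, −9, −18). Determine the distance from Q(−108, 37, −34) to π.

10/3

P₁P₂ = (−7, 4, 0) and P₁P₃ = (0, −12, −21), so a normal is n = P₁P₂ × P₁P₃ = (−84, −147, 84).
d = |(-84)·(-108) + (-147)·37 + 84·(-34) − 147| / √(7056 + 21609 + 7056) = |630| / 189 = 10/3.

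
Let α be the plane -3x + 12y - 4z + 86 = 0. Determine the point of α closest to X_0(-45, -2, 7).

(-42, -14, 11)

The perpendicular from X_0 has direction n = (-3, 12, -4): r = (-45, -2, 7) + t(-3, 12, -4).
Substitute into the plane: n·(X_0 + tn) = -86 gives 83 + 169t = -86, so t = -1.
Foot = (-45, -2, 7) + (-1)·(-3, 12, -4) = (-42, -14, 11).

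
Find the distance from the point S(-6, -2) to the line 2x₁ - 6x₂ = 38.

d = |2·(-6) + (-6)·(-2) − 38| / √(4 + 36) = |-38|/(2√10) = 19/√10.

19√10/10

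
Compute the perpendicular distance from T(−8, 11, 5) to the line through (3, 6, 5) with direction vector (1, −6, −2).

√105

Direction vector d = (1, −6, −2).
AP = (−11, 5, 0); AP·d = -41, |AP|² = 146, |d|² = 41.
distance² = |AP|² − (AP·d)²/|d|² = 146 − 1681/41 = 105, so the distance is √105.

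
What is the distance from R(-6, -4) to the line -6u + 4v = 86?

33√13/13

d = |(-6)·(-6) + 4·(-4) − 86| / √(36 + 16) = |-66|/(2√13) = 33/√13.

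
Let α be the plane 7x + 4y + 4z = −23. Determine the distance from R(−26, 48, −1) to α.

29/9

Normal vector n = (7, 4, 4), and n·(−26, 48, −1) − (−23) = 29.
|n| = √(49 + 16 + 16) = 9, so the distance is |29|/9 = 29/9.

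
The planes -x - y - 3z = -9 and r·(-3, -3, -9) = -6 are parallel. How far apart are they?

Divide the second equation by 3 to match normals: -x - y - 3z = -2.
Both planes have normal n = (-1, -1, -3), |n| = √11. Any point on the first plane is at distance |(-2) − (-9)|/|n| = 7/√11 = 7√11/11 from the second.

7/√11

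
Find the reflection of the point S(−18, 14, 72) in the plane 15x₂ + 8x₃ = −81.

(-18, -76, 24)

n = (0, 15, 8), |n|² = 289, n·S − (-81) = 867, so t = 867/289 = 3.
Foot F = S − 3·n = (−18, −31, 48); the reflection is 2F − S = (−18, −76, 24).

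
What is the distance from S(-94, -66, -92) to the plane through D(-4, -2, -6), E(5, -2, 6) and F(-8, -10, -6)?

26/√29

DE = (9, 0, 12) and DF = (-4, -8, 0), so a normal is n = DE × DF = (96, -48, -72).
n = (96, -48, -72); n·P − 144 = 624; |n| = 24√29; distance = 624/(24√29) = 26/√29.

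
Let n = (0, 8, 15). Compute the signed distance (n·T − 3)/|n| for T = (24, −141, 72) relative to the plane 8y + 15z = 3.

-3

n·T − 3 = -51.
|n| = 17, so the signed distance is -51/17 = -3.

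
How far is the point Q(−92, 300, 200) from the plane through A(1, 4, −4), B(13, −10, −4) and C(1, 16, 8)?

AB = (12, −14, 0) and AC = (0, 12, 12), so a normal is n = AB × AC = (−168, −144, 144).
n = (−168, −144, 144); n·P − (-1320) = 2376; |n| = 264; distance = 2376/264 = 9.

9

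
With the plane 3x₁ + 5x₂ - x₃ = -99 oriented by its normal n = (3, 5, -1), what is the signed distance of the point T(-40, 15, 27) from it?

27/√35

n·T − (-99) = 27.
|n| = √35, so the signed distance is 27/√35.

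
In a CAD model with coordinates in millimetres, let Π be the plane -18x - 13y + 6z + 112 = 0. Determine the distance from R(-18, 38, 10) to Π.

2/23

Normal vector n = (-18, -13, 6), and n·(-18, 38, 10) - (-112) = 2.
|n| = √(324 + 169 + 36) = 23, so the distance is |2|/23 = 2/23.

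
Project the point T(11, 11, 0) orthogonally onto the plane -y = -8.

The perpendicular from T has direction n = (0, -1, 0): r = (11, 11, 0) + t(0, -1, 0).
Substitute into the plane: n·(T + tn) = -8 gives -11 + 1t = -8, so t = 3.
Foot = (11, 11, 0) + 3·(0, -1, 0) = (11, 8, 0).

(11, 8, 0)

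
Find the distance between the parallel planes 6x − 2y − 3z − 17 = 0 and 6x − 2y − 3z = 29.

Both planes have normal n = (6, −2, −3), |n| = 7. Any point on the first plane is at distance |29 − 17|/|n| = 12/7 from the second.

12/7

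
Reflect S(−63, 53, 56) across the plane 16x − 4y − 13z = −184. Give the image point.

(65, 21, -48)

n = (16, −4, −13), |n|² = 441, n·S − (-184) = -1764, so t = -1764/441 = -4.
Foot F = S − (-4)·n = (1, 37, 4); the reflection is 2F − S = (65, 21, −48).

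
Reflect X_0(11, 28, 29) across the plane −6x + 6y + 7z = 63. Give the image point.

(35, 4, 1)

With n = (−6, 6, 7), the signed offset is (n·X_0 − 63)/|n|² = 242/121 = 2.
X_0' = X_0 − 2t·n = (11, 28, 29) − 4·(−6, 6, 7) = (35, 4, 1).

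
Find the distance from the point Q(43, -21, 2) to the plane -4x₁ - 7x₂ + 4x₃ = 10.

Normal vector n = (-4, -7, 4), and n·(43, -21, 2) - 10 = -27.
|n| = √(16 + 49 + 16) = 9, so the distance is |-27|/9 = 3.

3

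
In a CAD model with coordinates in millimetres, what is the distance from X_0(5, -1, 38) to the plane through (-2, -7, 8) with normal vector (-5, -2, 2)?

The plane has equation n·(r − (-2, -7, 8)) = 0, i.e. n·r = 40.
Then n·(5, -1, 38) - 40 = 13.
|n| = √(25 + 4 + 4) = √33, so the distance is |13|/√33 = 13/√33.

13/√33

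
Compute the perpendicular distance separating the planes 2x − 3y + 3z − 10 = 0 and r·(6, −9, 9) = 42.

Divide the second equation by 3 to match normals: 2x − 3y + 3z = 14.
With common normal n = (2, −3, 3) (|n| = √22), the distance is |10 − 14|/|n| = 4/√22 = 2√22/11.

2√22/11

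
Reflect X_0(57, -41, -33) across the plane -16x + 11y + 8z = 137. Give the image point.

(-71, 47, 31)

n = (-16, 11, 8), |n|² = 441, n·X_0 − 137 = -1764, so t = -1764/441 = -4.
Foot F = X_0 − (-4)·n = (-7, 3, -1); the reflection is 2F − X_0 = (-71, 47, 31).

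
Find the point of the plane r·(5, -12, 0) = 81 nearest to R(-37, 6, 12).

(-27, -18, 12)

The perpendicular from R has direction n = (5, -12, 0): r = (-37, 6, 12) + λ(5, -12, 0).
Substitute into the plane: n·(R + λn) = 81 gives -257 + 169λ = 81, so λ = 2.
Foot = (-37, 6, 12) + 2·(5, -12, 0) = (-27, -18, 12).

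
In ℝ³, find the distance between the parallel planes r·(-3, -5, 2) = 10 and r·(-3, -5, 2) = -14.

With common normal n = (-3, -5, 2) (|n| = √38), the distance is |10 − (-14)|/|n| = 24/√38 = 12√38/19.

12√38/19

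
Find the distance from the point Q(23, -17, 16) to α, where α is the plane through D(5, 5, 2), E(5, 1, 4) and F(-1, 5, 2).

6/√5

DE = (0, -4, 2) and DF = (-6, 0, 0), so a normal is n = DE × DF = (0, -12, -24).
n = (0, -12, -24); n·P − (-108) = -72; |n| = 12√5; distance = 72/(12√5) = 6/√5.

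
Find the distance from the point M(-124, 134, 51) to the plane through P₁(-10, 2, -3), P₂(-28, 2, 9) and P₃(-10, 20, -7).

6

P₁P₂ = (-18, 0, 12) and P₁P₃ = (0, 18, -4), so a normal is n = P₁P₂ × P₁P₃ = (-216, -72, -324).
Then n·(-124, 134, 51) - 2988 = -2376.
|n| = √(46656 + 5184 + 104976) = 396, so the distance is |-2376|/396 = 6.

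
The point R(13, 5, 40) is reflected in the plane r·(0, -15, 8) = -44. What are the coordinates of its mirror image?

n = (0, -15, 8), |n|² = 289, n·R − (-44) = 289, so t = 289/289 = 1.
Foot F = R − 1·n = (13, 20, 32); the reflection is 2F − R = (13, 35, 24).

(13, 35, 24)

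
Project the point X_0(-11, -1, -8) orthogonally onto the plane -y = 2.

The perpendicular from X_0 has direction n = (0, -1, 0): r = (-11, -1, -8) + λ(0, -1, 0).
Substitute into the plane: n·(X_0 + λn) = 2 gives 1 + 1λ = 2, so λ = 1.
Foot = (-11, -1, -8) + 1·(0, -1, 0) = (-11, -2, -8).

(-11, -2, -8)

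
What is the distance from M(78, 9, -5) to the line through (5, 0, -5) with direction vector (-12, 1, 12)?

Direction vector d = (-12, 1, 12).
AP = (73, 9, 0), and AP × d = (108, -876, 181).
|AP × d|² = 811801 and |d|² = 289, so the distance is √(811801/289) = √2809 = 53.

53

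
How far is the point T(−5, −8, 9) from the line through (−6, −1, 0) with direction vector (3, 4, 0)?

Direction vector d = (3, 4, 0).
AP = (1, −7, 9); AP·d = -25, |AP|² = 131, |d|² = 25.
distance² = |AP|² − (AP·d)²/|d|² = 131 − 625/25 = 106, so the distance is √106.

√106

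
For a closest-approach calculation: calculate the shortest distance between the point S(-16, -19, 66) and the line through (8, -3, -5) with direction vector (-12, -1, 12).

√1249

Direction vector d = (-12, -1, 12).
AP = (-24, -16, 71), and AP × d = (-121, -564, -168).
|AP × d|² = 360961 and |d|² = 289, so the distance is √(360961/289) = √1249.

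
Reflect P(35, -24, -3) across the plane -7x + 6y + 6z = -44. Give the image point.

n = (-7, 6, 6), |n|² = 121, n·P − (-44) = -363, so t = -363/121 = -3.
Foot F = P − (-3)·n = (14, -6, 15); the reflection is 2F − P = (-7, 12, 33).

(-7, 12, 33)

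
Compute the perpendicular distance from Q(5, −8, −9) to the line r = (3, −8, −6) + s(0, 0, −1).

2

Direction vector d = (0, 0, −1).
AP = (2, 0, −3), and AP × d = (0, 2, 0).
|AP × d|² = 4 and |d|² = 1, so the distance is √4 = 2.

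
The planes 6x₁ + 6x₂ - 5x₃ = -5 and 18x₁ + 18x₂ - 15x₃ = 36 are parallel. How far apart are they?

Divide the second equation by 3 to match normals: 6x₁ + 6x₂ - 5x₃ = 12.
With common normal n = (6, 6, -5) (|n| = √97), the distance is |(-5) − 12|/|n| = 17/√97.

17/√97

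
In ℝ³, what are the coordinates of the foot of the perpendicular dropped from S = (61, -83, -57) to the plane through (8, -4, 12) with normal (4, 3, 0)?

The perpendicular from S has direction n = (4, 3, 0): r = (61, -83, -57) + t(4, 3, 0).
Substitute into the plane: n·(S + tn) = 20 gives -5 + 25t = 20, so t = 1.
Foot = (61, -83, -57) + 1·(4, 3, 0) = (65, -80, -57).

(65, -80, -57)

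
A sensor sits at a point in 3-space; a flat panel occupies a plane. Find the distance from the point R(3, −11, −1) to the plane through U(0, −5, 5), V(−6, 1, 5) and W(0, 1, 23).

3/√19

UV = (−6, 6, 0) and UW = (0, 6, 18), so a normal is n = UV × UW = (108, 108, −36).
d = |108·3 + 108·(-11) + (-36)·(-1) − (-720)| / √(11664 + 11664 + 1296) = |-108| / (36√19) = 3√19/19.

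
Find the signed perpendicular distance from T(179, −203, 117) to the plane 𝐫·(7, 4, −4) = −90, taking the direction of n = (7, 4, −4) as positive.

n·T − (-90) = 63.
|n| = 9, so the signed distance is 63/9 = 7.

7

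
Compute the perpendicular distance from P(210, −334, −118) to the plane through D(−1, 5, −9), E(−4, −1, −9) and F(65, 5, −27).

DE = (−3, −6, 0) and DF = (66, 0, −18), so a normal is n = DE × DF = (108, −54, 396).
Then n·(210, −334, −118) − (−3942) = −2070.
|n| = √(11664 + 2916 + 156816) = 414, so the distance is |-2070|/414 = 5.

5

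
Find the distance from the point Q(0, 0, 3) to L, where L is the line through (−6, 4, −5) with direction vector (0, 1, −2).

Direction vector d = (0, 1, −2).
AP = (6, −4, 8), and AP × d = (0, 12, 6).
|AP × d|² = 180 and |d|² = 5, so the distance is √(180/5) = √36 = 6.

6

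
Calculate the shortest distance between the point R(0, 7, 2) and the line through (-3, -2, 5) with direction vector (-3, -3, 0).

3√3

Direction vector d = (-3, -3, 0).
AP = (3, 9, -3); AP·d = -36, |AP|² = 99, |d|² = 18.
distance² = |AP|² − (AP·d)²/|d|² = 99 − 1296/18 = 27, so the distance is 3√3.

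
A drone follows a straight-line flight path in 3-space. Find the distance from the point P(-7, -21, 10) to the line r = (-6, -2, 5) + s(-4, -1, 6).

Direction vector d = (-4, -1, 6).
AP = (-1, -19, 5), and AP × d = (-109, -14, -75).
|AP × d|² = 17702 and |d|² = 53, so the distance is √(17702/53) = √334.

√334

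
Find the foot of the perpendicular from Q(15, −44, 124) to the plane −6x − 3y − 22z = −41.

n = (−6, −3, −22), |n|² = 529, and n·Q − (-41) = -2645.
t = -2645/529 = -5, so the foot is Q − t·n = (15, −44, 124) − (-5)·(−6, −3, −22) = (−15, −59, 14).

(-15, -59, 14)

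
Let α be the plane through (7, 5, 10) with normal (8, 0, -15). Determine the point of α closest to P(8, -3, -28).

n = (8, 0, -15), |n|² = 289, and n·P − (-94) = 578.
t = 578/289 = 2, so the foot is P − t·n = (8, -3, -28) − 2·(8, 0, -15) = (-8, -3, 2).

(-8, -3, 2)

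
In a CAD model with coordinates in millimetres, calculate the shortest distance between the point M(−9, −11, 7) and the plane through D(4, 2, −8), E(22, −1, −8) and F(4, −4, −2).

√73/73

DE = (18, −3, 0) and DF = (0, −6, 6), so a normal is n = DE × DF = (−18, −108, −108).
d = |(-18)·(-9) + (-108)·(-11) + (-108)·7 − 576| / √(324 + 11664 + 11664) = |18| / (18√73) = √73/73.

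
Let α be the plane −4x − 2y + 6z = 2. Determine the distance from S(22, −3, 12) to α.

3√14/7

Normal vector n = (−4, −2, 6), and n·(22, −3, 12) − 2 = −12.
|n| = √(16 + 4 + 36) = 2√14, so the distance is |-12|/(2√14) = 3√14/7.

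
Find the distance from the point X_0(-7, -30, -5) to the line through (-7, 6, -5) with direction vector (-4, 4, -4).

Direction vector d = (-4, 4, -4).
AP = (0, -36, 0); AP·d = -144, |AP|² = 1296, |d|² = 48.
distance² = |AP|² − (AP·d)²/|d|² = 1296 − 20736/48 = 864, so the distance is 12√6.

12√6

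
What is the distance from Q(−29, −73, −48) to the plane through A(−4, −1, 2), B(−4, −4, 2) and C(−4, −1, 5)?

AB = (0, −3, 0) and AC = (0, 0, 3), so a normal is n = AB × AC = (−9, 0, 0).
n = (−9, 0, 0); n·P − 36 = 225; |n| = 9; distance = 225/9 = 25.

25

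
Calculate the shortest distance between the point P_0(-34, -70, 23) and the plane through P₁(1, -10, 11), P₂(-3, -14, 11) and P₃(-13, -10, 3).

P₁P₂ = (-4, -4, 0) and P₁P₃ = (-14, 0, -8), so a normal is n = P₁P₂ × P₁P₃ = (32, -32, -56).
Then n·(-34, -70, 23) - (-264) = 128.
|n| = √(1024 + 1024 + 3136) = 72, so the distance is |128|/72 = 16/9.

16/9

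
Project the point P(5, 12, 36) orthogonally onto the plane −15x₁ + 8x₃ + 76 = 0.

n = (−15, 0, 8), |n|² = 289, and n·P − (-76) = 289.
t = 289/289 = 1, so the foot is P − t·n = (5, 12, 36) − 1·(−15, 0, 8) = (20, 12, 28).

(20, 12, 28)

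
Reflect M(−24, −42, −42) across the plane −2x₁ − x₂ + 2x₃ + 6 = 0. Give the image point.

(-56/3, -118/3, -142/3)

With n = (−2, −1, 2), the signed offset is (n·M − (-6))/|n|² = 12/9 = 4/3.
M' = M − 2t·n = (−24, −42, −42) − (8/3)·(−2, −1, 2) = (−56/3, −118/3, −142/3).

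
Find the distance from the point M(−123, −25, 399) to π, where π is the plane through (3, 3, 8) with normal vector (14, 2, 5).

9

The plane has equation n·(r − (3, 3, 8)) = 0, i.e. n·r = 88.
Then n·(−123, −25, 399) − 88 = 135.
|n| = √(196 + 4 + 25) = 15, so the distance is |135|/15 = 9.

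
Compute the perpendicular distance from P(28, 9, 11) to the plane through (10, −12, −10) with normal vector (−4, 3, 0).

9/5

The plane has equation n·(r − (10, −12, −10)) = 0, i.e. n·r = -76.
d = |(-4)·28 + 3·9 − (-76)| / √(16 + 9 + 0) = |-9| / 5 = 9/5.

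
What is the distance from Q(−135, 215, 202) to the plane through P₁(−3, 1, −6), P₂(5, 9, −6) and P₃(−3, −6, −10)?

8

P₁P₂ = (8, 8, 0) and P₁P₃ = (0, −7, −4), so a normal is n = P₁P₂ × P₁P₃ = (−32, 32, −56).
d = |(-32)·(-135) + 32·215 + (-56)·202 − 464| / √(1024 + 1024 + 3136) = |-576| / 72 = 8.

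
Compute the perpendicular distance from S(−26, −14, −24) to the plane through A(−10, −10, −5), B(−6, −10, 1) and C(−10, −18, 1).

AB = (4, 0, 6) and AC = (0, −8, 6), so a normal is n = AB × AC = (48, −24, −32).
Then n·(−26, −14, −24) − (−80) = −64.
|n| = √(2304 + 576 + 1024) = 8√61, so the distance is |-64|/(8√61) = 8/√61.

8√61/61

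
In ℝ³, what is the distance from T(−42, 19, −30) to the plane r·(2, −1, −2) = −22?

7

d = |2·(-42) + (-1)·19 + (-2)·(-30) − (-22)| / √(4 + 1 + 4) = |-21| / 3 = 7.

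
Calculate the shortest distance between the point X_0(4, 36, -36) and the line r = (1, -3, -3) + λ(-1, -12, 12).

3√2

Direction vector d = (-1, -12, 12).
AP = (3, 39, -33); AP·d = -867, |AP|² = 2619, |d|² = 289.
distance² = |AP|² − (AP·d)²/|d|² = 2619 − 751689/289 = 18, so the distance is 3√2.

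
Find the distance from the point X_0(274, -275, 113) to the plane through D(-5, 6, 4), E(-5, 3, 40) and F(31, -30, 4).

DE = (0, -3, 36) and DF = (36, -36, 0), so a normal is n = DE × DF = (1296, 1296, 108).
Then n·(274, -275, 113) - 1728 = 9180.
|n| = √(1679616 + 1679616 + 11664) = 1836, so the distance is |9180|/1836 = 5.

5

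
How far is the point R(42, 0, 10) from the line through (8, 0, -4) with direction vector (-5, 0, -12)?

26

Direction vector d = (-5, 0, -12).
AP = (34, 0, 14), and AP × d = (0, 338, 0).
|AP × d|² = 114244 and |d|² = 169, so the distance is √(114244/169) = √676 = 26.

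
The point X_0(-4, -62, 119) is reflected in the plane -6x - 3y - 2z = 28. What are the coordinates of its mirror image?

With n = (-6, -3, -2), the signed offset is (n·X_0 − 28)/|n|² = -56/49 = -8/7.
X_0' = X_0 − 2t·n = (-4, -62, 119) − (-16/7)·(-6, -3, -2) = (-124/7, -482/7, 801/7).

(-124/7, -482/7, 801/7)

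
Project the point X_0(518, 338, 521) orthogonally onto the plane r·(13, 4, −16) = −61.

n = (13, 4, −16), |n|² = 441, and n·X_0 − (-61) = -189.
t = -189/441 = -3/7, so the foot is X_0 − t·n = (518, 338, 521) − (-3/7)·(13, 4, −16) = (3665/7, 2378/7, 3599/7).

(3665/7, 2378/7, 3599/7)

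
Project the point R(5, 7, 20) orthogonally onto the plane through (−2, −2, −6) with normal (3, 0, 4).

(-10, 7, 0)

n = (3, 0, 4), |n|² = 25, and n·R − (-30) = 125.
t = 125/25 = 5, so the foot is R − t·n = (5, 7, 20) − 5·(3, 0, 4) = (−10, 7, 0).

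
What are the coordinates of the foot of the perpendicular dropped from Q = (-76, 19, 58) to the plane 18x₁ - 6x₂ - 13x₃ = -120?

The perpendicular from Q has direction n = (18, -6, -13): r = (-76, 19, 58) + μ(18, -6, -13).
Substitute into the plane: n·(Q + μn) = -120 gives -2236 + 529μ = -120, so μ = 4.
Foot = (-76, 19, 58) + 4·(18, -6, -13) = (-4, -5, 6).

(-4, -5, 6)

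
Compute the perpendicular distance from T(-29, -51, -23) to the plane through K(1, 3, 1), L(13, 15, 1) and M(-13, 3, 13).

24/11

KL = (12, 12, 0) and KM = (-14, 0, 12), so a normal is n = KL × KM = (144, -144, 168).
d = |144·(-29) + (-144)·(-51) + 168·(-23) − (-120)| / √(20736 + 20736 + 28224) = |-576| / 264 = 24/11.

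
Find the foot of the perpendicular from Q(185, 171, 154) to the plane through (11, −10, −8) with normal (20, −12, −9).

(949/5, 4203/25, 3796/25)

The perpendicular from Q has direction n = (20, −12, −9): r = (185, 171, 154) + t(20, −12, −9).
Substitute into the plane: n·(Q + tn) = 412 gives 262 + 625t = 412, so t = 6/25.
Foot = (185, 171, 154) + (6/25)·(20, −12, −9) = (949/5, 4203/25, 3796/25).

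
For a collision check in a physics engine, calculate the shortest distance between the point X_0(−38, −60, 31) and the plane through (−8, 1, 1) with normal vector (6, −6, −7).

24/11

The plane has equation n·(r − (−8, 1, 1)) = 0, i.e. n·r = -61.
Then n·(−38, −60, 31) − (−61) = −24.
|n| = √(36 + 36 + 49) = 11, so the distance is |-24|/11 = 24/11.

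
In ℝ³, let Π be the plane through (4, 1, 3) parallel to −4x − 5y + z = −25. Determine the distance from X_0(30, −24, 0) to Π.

Parallel planes share the normal n = (−4, −5, 1); since (4, 1, 3) lies on the plane, its equation is −4x − 5y + z = -18.
d = |(-4)·30 + (-5)·(-24) + 1·0 − (-18)| / √(16 + 25 + 1) = |18| / √42 = 18/√42.

18/√42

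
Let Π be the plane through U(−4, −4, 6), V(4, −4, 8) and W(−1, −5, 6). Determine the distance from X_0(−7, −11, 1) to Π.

4/√26

UV = (8, 0, 2) and UW = (3, −1, 0), so a normal is n = UV × UW = (2, 6, −8).
Then n·(−7, −11, 1) − (−80) = −8.
|n| = √(4 + 36 + 64) = 2√26, so the distance is |-8|/(2√26) = 4/√26.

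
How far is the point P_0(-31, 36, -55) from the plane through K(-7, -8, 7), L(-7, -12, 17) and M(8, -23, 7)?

KL = (0, -4, 10) and KM = (15, -15, 0), so a normal is n = KL × KM = (150, 150, 60).
Then n·(-31, 36, -55) - (-1830) = -720.
|n| = √(22500 + 22500 + 3600) = 90√6, so the distance is |-720|/(90√6) = 4√6/3.

4√6/3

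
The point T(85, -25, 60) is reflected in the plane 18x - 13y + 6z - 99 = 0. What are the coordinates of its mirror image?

n = (18, -13, 6), |n|² = 529, n·T − 99 = 2116, so t = 2116/529 = 4.
Foot F = T − 4·n = (13, 27, 36); the reflection is 2F − T = (-59, 79, 12).

(-59, 79, 12)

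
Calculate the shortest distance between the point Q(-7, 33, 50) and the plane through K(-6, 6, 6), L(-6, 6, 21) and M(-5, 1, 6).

KL = (0, 0, 15) and KM = (1, -5, 0), so a normal is n = KL × KM = (75, 15, 0).
Then n·(-7, 33, 50) - (-360) = 330.
|n| = √(5625 + 225 + 0) = 15√26, so the distance is |330|/(15√26) = 11√26/13.

22/√26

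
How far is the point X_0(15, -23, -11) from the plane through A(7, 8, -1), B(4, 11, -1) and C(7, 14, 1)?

7√11/11

AB = (-3, 3, 0) and AC = (0, 6, 2), so a normal is n = AB × AC = (6, 6, -18).
Then n·(15, -23, -11) - 108 = 42.
|n| = √(36 + 36 + 324) = 6√11, so the distance is |42|/(6√11) = 7√11/11.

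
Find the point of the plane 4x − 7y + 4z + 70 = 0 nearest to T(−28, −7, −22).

n = (4, −7, 4), |n|² = 81, and n·T − (-70) = -81.
t = -81/81 = -1, so the foot is T − t·n = (−28, −7, −22) − (-1)·(4, −7, 4) = (−24, −14, −18).

(-24, -14, -18)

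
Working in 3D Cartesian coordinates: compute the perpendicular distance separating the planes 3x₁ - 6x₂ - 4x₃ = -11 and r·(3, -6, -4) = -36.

Both planes have normal n = (3, -6, -4), |n| = √61. Any point on the first plane is at distance |(-36) − (-11)|/|n| = 25/√61 from the second.

25√61/61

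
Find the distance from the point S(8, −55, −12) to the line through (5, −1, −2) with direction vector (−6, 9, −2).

33

Direction vector d = (−6, 9, −2).
AP = (3, −54, −10), and AP × d = (198, 66, −297).
|AP × d|² = 131769 and |d|² = 121, so the distance is √(131769/121) = √1089 = 33.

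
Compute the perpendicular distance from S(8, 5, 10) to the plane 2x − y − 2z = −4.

5/3

Normal vector n = (2, −1, −2), and n·(8, 5, 10) − (−4) = −5.
|n| = √(4 + 1 + 4) = 3, so the distance is |-5|/3 = 5/3.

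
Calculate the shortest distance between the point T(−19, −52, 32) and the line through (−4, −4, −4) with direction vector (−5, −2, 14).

Direction vector d = (−5, −2, 14).
AP = (−15, −48, 36); AP·d = 675, |AP|² = 3825, |d|² = 225.
distance² = |AP|² − (AP·d)²/|d|² = 3825 − 455625/225 = 1800, so the distance is 30√2.

30√2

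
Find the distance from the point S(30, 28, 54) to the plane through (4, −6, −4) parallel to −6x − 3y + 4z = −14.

26√61/61

Parallel planes share the normal n = (−6, −3, 4); since (4, −6, −4) lies on the plane, its equation is −6x − 3y + 4z = -22.
d = |(-6)·30 + (-3)·28 + 4·54 − (-22)| / √(36 + 9 + 16) = |-26| / √61 = 26/√61.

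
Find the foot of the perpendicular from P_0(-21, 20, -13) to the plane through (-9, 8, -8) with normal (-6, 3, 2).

(-9, 14, -17)

The perpendicular from P_0 has direction n = (-6, 3, 2): r = (-21, 20, -13) + t(-6, 3, 2).
Substitute into the plane: n·(P_0 + tn) = 62 gives 160 + 49t = 62, so t = -2.
Foot = (-21, 20, -13) + (-2)·(-6, 3, 2) = (-9, 14, -17).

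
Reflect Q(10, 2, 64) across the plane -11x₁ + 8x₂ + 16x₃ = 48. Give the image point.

(54, -30, 0)

n = (-11, 8, 16), |n|² = 441, n·Q − 48 = 882, so t = 882/441 = 2.
Foot F = Q − 2·n = (32, -14, 32); the reflection is 2F − Q = (54, -30, 0).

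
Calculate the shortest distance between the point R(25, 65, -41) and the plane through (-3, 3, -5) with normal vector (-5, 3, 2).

26/√38

The plane has equation n·(r − (-3, 3, -5)) = 0, i.e. n·r = 14.
Then n·(25, 65, -41) - 14 = -26.
|n| = √(25 + 9 + 4) = √38, so the distance is |-26|/√38 = 13√38/19.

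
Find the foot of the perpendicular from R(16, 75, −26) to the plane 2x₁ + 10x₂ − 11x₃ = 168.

(8, 35, 18)

n = (2, 10, −11), |n|² = 225, and n·R − 168 = 900.
t = 900/225 = 4, so the foot is R − t·n = (16, 75, −26) − 4·(2, 10, −11) = (8, 35, 18).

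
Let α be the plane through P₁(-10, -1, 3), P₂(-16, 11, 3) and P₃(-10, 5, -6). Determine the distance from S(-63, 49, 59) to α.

8

P₁P₂ = (-6, 12, 0) and P₁P₃ = (0, 6, -9), so a normal is n = P₁P₂ × P₁P₃ = (-108, -54, -36).
Then n·(-63, 49, 59) - 1026 = 1008.
|n| = √(11664 + 2916 + 1296) = 126, so the distance is |1008|/126 = 8.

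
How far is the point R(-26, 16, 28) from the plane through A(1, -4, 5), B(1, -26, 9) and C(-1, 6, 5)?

AB = (0, -22, 4) and AC = (-2, 10, 0), so a normal is n = AB × AC = (-40, -8, -44).
n = (-40, -8, -44); n·P − (-228) = -92; |n| = 60; distance = 92/60 = 23/15.

23/15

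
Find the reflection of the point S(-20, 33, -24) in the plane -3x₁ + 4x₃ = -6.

n = (-3, 0, 4), |n|² = 25, n·S − (-6) = -30, so t = -30/25 = -6/5.
Foot F = S − (-6/5)·n = (-118/5, 33, -96/5); the reflection is 2F − S = (-136/5, 33, -72/5).

(-136/5, 33, -72/5)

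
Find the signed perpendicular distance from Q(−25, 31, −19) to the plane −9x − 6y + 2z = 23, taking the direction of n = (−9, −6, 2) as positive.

-2

n·Q − 23 = -22.
|n| = 11, so the signed distance is -22/11 = -2.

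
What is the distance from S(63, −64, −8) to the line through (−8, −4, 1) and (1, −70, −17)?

√3961

A direction vector is d = (9, −66, −18).
AP = (71, −60, −9), and AP × d = (486, 1197, −4146).
|AP × d|² = 18858321 and |d|² = 4761, so the distance is √(18858321/4761) = √3961.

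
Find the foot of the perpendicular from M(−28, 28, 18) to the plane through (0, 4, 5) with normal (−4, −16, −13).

The perpendicular from M has direction n = (−4, −16, −13): r = (−28, 28, 18) + μ(−4, −16, −13).
Substitute into the plane: n·(M + μn) = -129 gives -570 + 441μ = -129, so μ = 1.
Foot = (−28, 28, 18) + 1·(−4, −16, −13) = (−32, 12, 5).

(-32, 12, 5)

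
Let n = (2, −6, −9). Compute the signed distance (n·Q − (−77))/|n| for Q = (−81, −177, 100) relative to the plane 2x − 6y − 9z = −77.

7

n·Q − (-77) = 77.
|n| = 11, so the signed distance is 77/11 = 7.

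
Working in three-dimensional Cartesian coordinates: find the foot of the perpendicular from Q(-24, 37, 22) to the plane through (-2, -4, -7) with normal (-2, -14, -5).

The perpendicular from Q has direction n = (-2, -14, -5): r = (-24, 37, 22) + t(-2, -14, -5).
Substitute into the plane: n·(Q + tn) = 95 gives -580 + 225t = 95, so t = 3.
Foot = (-24, 37, 22) + 3·(-2, -14, -5) = (-30, -5, 7).

(-30, -5, 7)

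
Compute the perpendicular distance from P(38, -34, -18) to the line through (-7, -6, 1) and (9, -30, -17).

A direction vector is d = (16, -24, -18).
AP = (45, -28, -19), and AP × d = (48, 506, -632).
|AP × d|² = 657764 and |d|² = 1156, so the distance is √(657764/1156) = √569.

√569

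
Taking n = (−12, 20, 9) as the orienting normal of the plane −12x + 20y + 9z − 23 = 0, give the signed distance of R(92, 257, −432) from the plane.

5

n·R − 23 = 125.
|n| = 25, so the signed distance is 125/25 = 5.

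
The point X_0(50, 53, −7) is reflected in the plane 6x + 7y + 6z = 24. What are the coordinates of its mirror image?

With n = (6, 7, 6), the signed offset is (n·X_0 − 24)/|n|² = 605/121 = 5.
X_0' = X_0 − 2t·n = (50, 53, −7) − 10·(6, 7, 6) = (−10, −17, −67).

(-10, -17, -67)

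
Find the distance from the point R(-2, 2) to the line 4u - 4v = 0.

2√2

d = |4·(-2) + (-4)·2 − 0| / √(16 + 16) = |-16|/(4√2) = 2√2.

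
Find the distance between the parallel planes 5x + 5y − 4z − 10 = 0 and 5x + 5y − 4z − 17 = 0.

With common normal n = (5, 5, −4) (|n| = √66), the distance is |10 − 17|/|n| = 7/√66 = 7√66/66.

7√66/66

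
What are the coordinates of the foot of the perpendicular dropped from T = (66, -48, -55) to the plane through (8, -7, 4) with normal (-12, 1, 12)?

(6, -43, 5)

The perpendicular from T has direction n = (-12, 1, 12): r = (66, -48, -55) + t(-12, 1, 12).
Substitute into the plane: n·(T + tn) = -55 gives -1500 + 289t = -55, so t = 5.
Foot = (66, -48, -55) + 5·(-12, 1, 12) = (6, -43, 5).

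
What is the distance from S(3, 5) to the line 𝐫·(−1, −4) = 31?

d = |(-1)·3 + (-4)·5 − 31| / √(1 + 16) = |-54|/√17 = 54√17/17.

54/√17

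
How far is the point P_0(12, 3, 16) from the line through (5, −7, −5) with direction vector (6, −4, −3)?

Direction vector d = (6, −4, −3).
AP = (7, 10, 21); AP·d = -61, |AP|² = 590, |d|² = 61.
distance² = |AP|² − (AP·d)²/|d|² = 590 − 3721/61 = 529, so the distance is 23.

23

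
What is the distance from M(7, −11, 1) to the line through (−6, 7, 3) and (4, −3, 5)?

√38

A direction vector is d = (10, −10, 2).
AP = (13, −18, −2); AP·d = 306, |AP|² = 497, |d|² = 204.
distance² = |AP|² − (AP·d)²/|d|² = 497 − 93636/204 = 38, so the distance is √38.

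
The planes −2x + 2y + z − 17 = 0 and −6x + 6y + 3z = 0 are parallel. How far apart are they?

Divide the second equation by 3 to match normals: −2x + 2y + z = 0.
Both planes have normal n = (−2, 2, 1), |n| = 3. Any point on the first plane is at distance |0 − 17|/|n| = 17/3 from the second.

17/3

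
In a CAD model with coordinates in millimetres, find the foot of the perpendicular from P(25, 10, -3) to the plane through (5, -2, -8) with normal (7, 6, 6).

n = (7, 6, 6), |n|² = 121, and n·P − (-25) = 242.
t = 242/121 = 2, so the foot is P − t·n = (25, 10, -3) − 2·(7, 6, 6) = (11, -2, -15).

(11, -2, -15)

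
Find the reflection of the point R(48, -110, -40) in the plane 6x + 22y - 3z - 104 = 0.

(96, 66, -64)

n = (6, 22, -3), |n|² = 529, n·R − 104 = -2116, so t = -2116/529 = -4.
Foot F = R − (-4)·n = (72, -22, -52); the reflection is 2F − R = (96, 66, -64).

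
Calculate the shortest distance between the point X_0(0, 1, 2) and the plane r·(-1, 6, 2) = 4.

d = |(-1)·0 + 6·1 + 2·2 − 4| / √(1 + 36 + 4) = |6| / √41 = 6/√41.

6√41/41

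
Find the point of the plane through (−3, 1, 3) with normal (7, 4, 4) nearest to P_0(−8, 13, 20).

(-15, 9, 16)

n = (7, 4, 4), |n|² = 81, and n·P_0 − (-5) = 81.
t = 81/81 = 1, so the foot is P_0 − t·n = (−8, 13, 20) − 1·(7, 4, 4) = (−15, 9, 16).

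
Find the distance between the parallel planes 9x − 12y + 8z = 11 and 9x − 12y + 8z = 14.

Both planes have normal n = (9, −12, 8), |n| = 17. Any point on the first plane is at distance |14 − 11|/|n| = 3/17 from the second.

3/17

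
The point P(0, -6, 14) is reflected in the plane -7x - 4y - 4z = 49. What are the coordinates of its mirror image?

(-14, -14, 6)

n = (-7, -4, -4), |n|² = 81, n·P − 49 = -81, so t = -81/81 = -1.
Foot F = P − (-1)·n = (-7, -10, 10); the reflection is 2F − P = (-14, -14, 6).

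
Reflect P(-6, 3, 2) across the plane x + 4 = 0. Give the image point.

n = (1, 0, 0), |n|² = 1, n·P − (-4) = -2, so t = -2/1 = -2.
Foot F = P − (-2)·n = (-4, 3, 2); the reflection is 2F − P = (-2, 3, 2).

(-2, 3, 2)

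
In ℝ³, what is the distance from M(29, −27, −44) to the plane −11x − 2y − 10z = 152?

23/15

Normal vector n = (−11, −2, −10), and n·(29, −27, −44) − 152 = 23.
|n| = √(121 + 4 + 100) = 15, so the distance is |23|/15 = 23/15.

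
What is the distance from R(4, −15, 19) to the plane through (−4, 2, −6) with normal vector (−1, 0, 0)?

The plane has equation n·(r − (−4, 2, −6)) = 0, i.e. n·r = 4.
Then n·(4, −15, 19) − 4 = −8.
|n| = √(1 + 0 + 0) = 1, so the distance is |-8|/1 = 8.

8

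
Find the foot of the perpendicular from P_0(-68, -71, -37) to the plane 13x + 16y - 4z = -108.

n = (13, 16, -4), |n|² = 441, and n·P_0 − (-108) = -1764.
t = -1764/441 = -4, so the foot is P_0 − t·n = (-68, -71, -37) − (-4)·(13, 16, -4) = (-16, -7, -53).

(-16, -7, -53)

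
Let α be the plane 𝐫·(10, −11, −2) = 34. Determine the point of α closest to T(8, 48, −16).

(28, 26, -20)

n = (10, −11, −2), |n|² = 225, and n·T − 34 = -450.
t = -450/225 = -2, so the foot is T − t·n = (8, 48, −16) − (-2)·(10, −11, −2) = (28, 26, −20).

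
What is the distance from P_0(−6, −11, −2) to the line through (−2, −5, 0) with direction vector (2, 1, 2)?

2√5

Direction vector d = (2, 1, 2).
AP = (−4, −6, −2), and AP × d = (−10, 4, 8).
|AP × d|² = 180 and |d|² = 9, so the distance is √(180/9) = √20 = 2√5.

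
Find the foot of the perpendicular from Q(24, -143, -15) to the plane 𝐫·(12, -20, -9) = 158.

n = (12, -20, -9), |n|² = 625, and n·Q − 158 = 3125.
t = 3125/625 = 5, so the foot is Q − t·n = (24, -143, -15) − 5·(12, -20, -9) = (-36, -43, 30).

(-36, -43, 30)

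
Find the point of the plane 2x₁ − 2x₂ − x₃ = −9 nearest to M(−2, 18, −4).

(4, 12, -7)

n = (2, −2, −1), |n|² = 9, and n·M − (-9) = -27.
t = -27/9 = -3, so the foot is M − t·n = (−2, 18, −4) − (-3)·(2, −2, −1) = (4, 12, −7).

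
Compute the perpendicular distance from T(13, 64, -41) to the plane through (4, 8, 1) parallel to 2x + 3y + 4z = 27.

18√29/29

Parallel planes share the normal n = (2, 3, 4); since (4, 8, 1) lies on the plane, its equation is 2x + 3y + 4z = 36.
n = (2, 3, 4); n·P − 36 = 18; |n| = √29; distance = 18/√29 = 18√29/29.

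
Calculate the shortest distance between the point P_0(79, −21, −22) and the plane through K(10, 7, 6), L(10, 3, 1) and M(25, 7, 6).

KL = (0, −4, −5) and KM = (15, 0, 0), so a normal is n = KL × KM = (0, −75, 60).
d = |(-75)·(-21) + 60·(-22) − (-165)| / √(0 + 5625 + 3600) = |420| / (15√41) = 28√41/41.

28√41/41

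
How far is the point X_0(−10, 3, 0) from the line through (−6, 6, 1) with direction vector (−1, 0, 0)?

Direction vector d = (−1, 0, 0).
AP = (−4, −3, −1); AP·d = 4, |AP|² = 26, |d|² = 1.
distance² = |AP|² − (AP·d)²/|d|² = 26 − 16/1 = 10, so the distance is √10.

√10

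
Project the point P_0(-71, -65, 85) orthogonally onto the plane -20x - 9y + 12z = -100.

The perpendicular from P_0 has direction n = (-20, -9, 12): r = (-71, -65, 85) + μ(-20, -9, 12).
Substitute into the plane: n·(P_0 + μn) = -100 gives 3025 + 625μ = -100, so μ = -5.
Foot = (-71, -65, 85) + (-5)·(-20, -9, 12) = (29, -20, 25).

(29, -20, 25)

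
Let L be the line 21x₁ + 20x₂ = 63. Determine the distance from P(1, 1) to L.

22/29

The normal to the line is n = (21, 20) with |n| = 29.
|n·P − 63| = |41 − 63| = 22, so the distance is 22/29.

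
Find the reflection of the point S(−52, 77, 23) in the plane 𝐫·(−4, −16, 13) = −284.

n = (−4, −16, 13), |n|² = 441, n·S − (-284) = -441, so t = -441/441 = -1.
Foot F = S − (-1)·n = (−56, 61, 36); the reflection is 2F − S = (−60, 45, 49).

(-60, 45, 49)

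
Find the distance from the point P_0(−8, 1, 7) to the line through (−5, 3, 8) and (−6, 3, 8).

A direction vector is d = (−1, 0, 0).
AP = (−3, −2, −1), and AP × d = (0, 1, −2).
|AP × d|² = 5 and |d|² = 1, so the distance is √5.

√5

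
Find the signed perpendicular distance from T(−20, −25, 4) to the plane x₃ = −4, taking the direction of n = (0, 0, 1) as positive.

8

n·T − (-4) = 8.
|n| = 1, so the signed distance is 8/1 = 8.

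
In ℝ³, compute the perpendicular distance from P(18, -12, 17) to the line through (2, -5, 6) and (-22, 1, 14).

A direction vector is d = (-24, 6, 8).
AP = (16, -7, 11), and AP × d = (-122, -392, -72).
|AP × d|² = 173732 and |d|² = 676, so the distance is √(173732/676) = √257.

√257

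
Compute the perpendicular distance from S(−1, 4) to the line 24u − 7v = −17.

d = |24·(-1) + (-7)·4 − (-17)| / √(576 + 49) = |-35|/25 = 7/5.

7/5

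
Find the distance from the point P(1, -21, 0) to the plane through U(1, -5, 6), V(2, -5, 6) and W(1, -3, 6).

6

UV = (1, 0, 0) and UW = (0, 2, 0), so a normal is n = UV × UW = (0, 0, 2).
n = (0, 0, 2); n·P − 12 = -12; |n| = 2; distance = 12/2 = 6.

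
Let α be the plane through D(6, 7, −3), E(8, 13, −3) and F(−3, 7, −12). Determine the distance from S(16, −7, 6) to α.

17√19/19

DE = (2, 6, 0) and DF = (−9, 0, −9), so a normal is n = DE × DF = (−54, 18, 54).
n = (−54, 18, 54); n·P − (-360) = -306; |n| = 18√19; distance = 306/(18√19) = 17√19/19.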